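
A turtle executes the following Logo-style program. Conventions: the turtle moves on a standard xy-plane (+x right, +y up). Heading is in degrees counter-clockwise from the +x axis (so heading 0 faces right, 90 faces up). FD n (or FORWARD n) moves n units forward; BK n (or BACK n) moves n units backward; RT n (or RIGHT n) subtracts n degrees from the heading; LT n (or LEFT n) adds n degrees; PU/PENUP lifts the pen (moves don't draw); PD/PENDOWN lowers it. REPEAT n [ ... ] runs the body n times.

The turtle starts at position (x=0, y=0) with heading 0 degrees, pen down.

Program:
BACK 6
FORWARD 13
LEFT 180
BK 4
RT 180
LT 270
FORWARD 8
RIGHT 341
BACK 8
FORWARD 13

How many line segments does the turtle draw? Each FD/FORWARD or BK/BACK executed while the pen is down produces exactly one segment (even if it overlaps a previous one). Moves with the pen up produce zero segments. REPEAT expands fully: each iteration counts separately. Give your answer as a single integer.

Answer: 6

Derivation:
Executing turtle program step by step:
Start: pos=(0,0), heading=0, pen down
BK 6: (0,0) -> (-6,0) [heading=0, draw]
FD 13: (-6,0) -> (7,0) [heading=0, draw]
LT 180: heading 0 -> 180
BK 4: (7,0) -> (11,0) [heading=180, draw]
RT 180: heading 180 -> 0
LT 270: heading 0 -> 270
FD 8: (11,0) -> (11,-8) [heading=270, draw]
RT 341: heading 270 -> 289
BK 8: (11,-8) -> (8.395,-0.436) [heading=289, draw]
FD 13: (8.395,-0.436) -> (12.628,-12.728) [heading=289, draw]
Final: pos=(12.628,-12.728), heading=289, 6 segment(s) drawn
Segments drawn: 6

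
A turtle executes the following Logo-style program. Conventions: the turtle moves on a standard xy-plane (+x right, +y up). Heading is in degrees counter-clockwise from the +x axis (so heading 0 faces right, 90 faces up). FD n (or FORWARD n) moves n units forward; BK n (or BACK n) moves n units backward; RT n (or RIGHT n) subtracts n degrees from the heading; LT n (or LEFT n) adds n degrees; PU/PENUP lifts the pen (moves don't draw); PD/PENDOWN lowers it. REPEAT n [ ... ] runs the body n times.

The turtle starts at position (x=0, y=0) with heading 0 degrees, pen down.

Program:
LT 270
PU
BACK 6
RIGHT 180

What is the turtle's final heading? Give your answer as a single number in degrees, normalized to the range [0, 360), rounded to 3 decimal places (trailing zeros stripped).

Executing turtle program step by step:
Start: pos=(0,0), heading=0, pen down
LT 270: heading 0 -> 270
PU: pen up
BK 6: (0,0) -> (0,6) [heading=270, move]
RT 180: heading 270 -> 90
Final: pos=(0,6), heading=90, 0 segment(s) drawn

Answer: 90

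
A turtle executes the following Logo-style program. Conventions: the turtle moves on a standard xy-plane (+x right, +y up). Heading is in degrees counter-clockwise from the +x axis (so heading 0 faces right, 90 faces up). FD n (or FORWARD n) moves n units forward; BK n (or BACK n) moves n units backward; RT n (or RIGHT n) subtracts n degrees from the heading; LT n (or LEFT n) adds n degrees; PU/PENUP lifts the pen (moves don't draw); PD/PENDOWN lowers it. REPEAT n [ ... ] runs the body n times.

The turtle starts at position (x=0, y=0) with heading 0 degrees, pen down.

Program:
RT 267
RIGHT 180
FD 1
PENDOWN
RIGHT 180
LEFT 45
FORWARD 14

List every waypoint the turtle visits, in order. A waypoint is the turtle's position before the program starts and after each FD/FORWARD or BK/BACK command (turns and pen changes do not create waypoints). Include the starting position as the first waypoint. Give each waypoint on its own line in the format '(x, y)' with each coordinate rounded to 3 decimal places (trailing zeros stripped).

Executing turtle program step by step:
Start: pos=(0,0), heading=0, pen down
RT 267: heading 0 -> 93
RT 180: heading 93 -> 273
FD 1: (0,0) -> (0.052,-0.999) [heading=273, draw]
PD: pen down
RT 180: heading 273 -> 93
LT 45: heading 93 -> 138
FD 14: (0.052,-0.999) -> (-10.352,8.369) [heading=138, draw]
Final: pos=(-10.352,8.369), heading=138, 2 segment(s) drawn
Waypoints (3 total):
(0, 0)
(0.052, -0.999)
(-10.352, 8.369)

Answer: (0, 0)
(0.052, -0.999)
(-10.352, 8.369)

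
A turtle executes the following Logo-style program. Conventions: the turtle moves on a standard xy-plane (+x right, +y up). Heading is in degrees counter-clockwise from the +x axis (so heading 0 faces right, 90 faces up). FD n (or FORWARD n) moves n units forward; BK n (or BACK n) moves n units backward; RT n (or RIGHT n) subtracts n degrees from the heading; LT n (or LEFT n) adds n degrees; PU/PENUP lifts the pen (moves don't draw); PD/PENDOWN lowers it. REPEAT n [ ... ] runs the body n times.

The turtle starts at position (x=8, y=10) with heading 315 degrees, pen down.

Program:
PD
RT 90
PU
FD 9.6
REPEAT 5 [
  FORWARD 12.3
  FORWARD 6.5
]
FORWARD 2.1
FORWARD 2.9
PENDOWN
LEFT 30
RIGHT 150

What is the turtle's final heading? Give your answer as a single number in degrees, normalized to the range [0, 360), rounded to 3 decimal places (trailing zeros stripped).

Executing turtle program step by step:
Start: pos=(8,10), heading=315, pen down
PD: pen down
RT 90: heading 315 -> 225
PU: pen up
FD 9.6: (8,10) -> (1.212,3.212) [heading=225, move]
REPEAT 5 [
  -- iteration 1/5 --
  FD 12.3: (1.212,3.212) -> (-7.486,-5.486) [heading=225, move]
  FD 6.5: (-7.486,-5.486) -> (-12.082,-10.082) [heading=225, move]
  -- iteration 2/5 --
  FD 12.3: (-12.082,-10.082) -> (-20.779,-18.779) [heading=225, move]
  FD 6.5: (-20.779,-18.779) -> (-25.375,-23.375) [heading=225, move]
  -- iteration 3/5 --
  FD 12.3: (-25.375,-23.375) -> (-34.073,-32.073) [heading=225, move]
  FD 6.5: (-34.073,-32.073) -> (-38.669,-36.669) [heading=225, move]
  -- iteration 4/5 --
  FD 12.3: (-38.669,-36.669) -> (-47.366,-45.366) [heading=225, move]
  FD 6.5: (-47.366,-45.366) -> (-51.963,-49.963) [heading=225, move]
  -- iteration 5/5 --
  FD 12.3: (-51.963,-49.963) -> (-60.66,-58.66) [heading=225, move]
  FD 6.5: (-60.66,-58.66) -> (-65.256,-63.256) [heading=225, move]
]
FD 2.1: (-65.256,-63.256) -> (-66.741,-64.741) [heading=225, move]
FD 2.9: (-66.741,-64.741) -> (-68.792,-66.792) [heading=225, move]
PD: pen down
LT 30: heading 225 -> 255
RT 150: heading 255 -> 105
Final: pos=(-68.792,-66.792), heading=105, 0 segment(s) drawn

Answer: 105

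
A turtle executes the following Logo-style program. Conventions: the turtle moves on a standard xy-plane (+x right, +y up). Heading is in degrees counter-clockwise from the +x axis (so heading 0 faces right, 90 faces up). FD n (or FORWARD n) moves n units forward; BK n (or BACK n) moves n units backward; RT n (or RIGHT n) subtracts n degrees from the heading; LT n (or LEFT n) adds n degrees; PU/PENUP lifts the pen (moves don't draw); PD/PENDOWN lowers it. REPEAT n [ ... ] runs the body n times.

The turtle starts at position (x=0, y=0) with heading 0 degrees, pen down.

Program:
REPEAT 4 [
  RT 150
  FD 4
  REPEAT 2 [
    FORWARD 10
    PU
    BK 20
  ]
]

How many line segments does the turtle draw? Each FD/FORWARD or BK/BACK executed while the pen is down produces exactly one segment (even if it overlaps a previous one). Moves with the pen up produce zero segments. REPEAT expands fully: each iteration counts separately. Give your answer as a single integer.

Executing turtle program step by step:
Start: pos=(0,0), heading=0, pen down
REPEAT 4 [
  -- iteration 1/4 --
  RT 150: heading 0 -> 210
  FD 4: (0,0) -> (-3.464,-2) [heading=210, draw]
  REPEAT 2 [
    -- iteration 1/2 --
    FD 10: (-3.464,-2) -> (-12.124,-7) [heading=210, draw]
    PU: pen up
    BK 20: (-12.124,-7) -> (5.196,3) [heading=210, move]
    -- iteration 2/2 --
    FD 10: (5.196,3) -> (-3.464,-2) [heading=210, move]
    PU: pen up
    BK 20: (-3.464,-2) -> (13.856,8) [heading=210, move]
  ]
  -- iteration 2/4 --
  RT 150: heading 210 -> 60
  FD 4: (13.856,8) -> (15.856,11.464) [heading=60, move]
  REPEAT 2 [
    -- iteration 1/2 --
    FD 10: (15.856,11.464) -> (20.856,20.124) [heading=60, move]
    PU: pen up
    BK 20: (20.856,20.124) -> (10.856,2.804) [heading=60, move]
    -- iteration 2/2 --
    FD 10: (10.856,2.804) -> (15.856,11.464) [heading=60, move]
    PU: pen up
    BK 20: (15.856,11.464) -> (5.856,-5.856) [heading=60, move]
  ]
  -- iteration 3/4 --
  RT 150: heading 60 -> 270
  FD 4: (5.856,-5.856) -> (5.856,-9.856) [heading=270, move]
  REPEAT 2 [
    -- iteration 1/2 --
    FD 10: (5.856,-9.856) -> (5.856,-19.856) [heading=270, move]
    PU: pen up
    BK 20: (5.856,-19.856) -> (5.856,0.144) [heading=270, move]
    -- iteration 2/2 --
    FD 10: (5.856,0.144) -> (5.856,-9.856) [heading=270, move]
    PU: pen up
    BK 20: (5.856,-9.856) -> (5.856,10.144) [heading=270, move]
  ]
  -- iteration 4/4 --
  RT 150: heading 270 -> 120
  FD 4: (5.856,10.144) -> (3.856,13.608) [heading=120, move]
  REPEAT 2 [
    -- iteration 1/2 --
    FD 10: (3.856,13.608) -> (-1.144,22.268) [heading=120, move]
    PU: pen up
    BK 20: (-1.144,22.268) -> (8.856,4.947) [heading=120, move]
    -- iteration 2/2 --
    FD 10: (8.856,4.947) -> (3.856,13.608) [heading=120, move]
    PU: pen up
    BK 20: (3.856,13.608) -> (13.856,-3.713) [heading=120, move]
  ]
]
Final: pos=(13.856,-3.713), heading=120, 2 segment(s) drawn
Segments drawn: 2

Answer: 2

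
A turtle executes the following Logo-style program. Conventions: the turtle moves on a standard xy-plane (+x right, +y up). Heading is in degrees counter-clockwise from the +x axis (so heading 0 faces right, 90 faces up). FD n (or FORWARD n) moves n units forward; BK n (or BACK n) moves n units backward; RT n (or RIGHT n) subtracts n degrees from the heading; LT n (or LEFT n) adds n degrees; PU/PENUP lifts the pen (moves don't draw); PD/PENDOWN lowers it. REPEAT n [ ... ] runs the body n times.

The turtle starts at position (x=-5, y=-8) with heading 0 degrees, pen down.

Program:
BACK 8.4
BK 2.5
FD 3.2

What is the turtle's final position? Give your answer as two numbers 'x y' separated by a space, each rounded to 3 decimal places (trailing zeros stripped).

Executing turtle program step by step:
Start: pos=(-5,-8), heading=0, pen down
BK 8.4: (-5,-8) -> (-13.4,-8) [heading=0, draw]
BK 2.5: (-13.4,-8) -> (-15.9,-8) [heading=0, draw]
FD 3.2: (-15.9,-8) -> (-12.7,-8) [heading=0, draw]
Final: pos=(-12.7,-8), heading=0, 3 segment(s) drawn

Answer: -12.7 -8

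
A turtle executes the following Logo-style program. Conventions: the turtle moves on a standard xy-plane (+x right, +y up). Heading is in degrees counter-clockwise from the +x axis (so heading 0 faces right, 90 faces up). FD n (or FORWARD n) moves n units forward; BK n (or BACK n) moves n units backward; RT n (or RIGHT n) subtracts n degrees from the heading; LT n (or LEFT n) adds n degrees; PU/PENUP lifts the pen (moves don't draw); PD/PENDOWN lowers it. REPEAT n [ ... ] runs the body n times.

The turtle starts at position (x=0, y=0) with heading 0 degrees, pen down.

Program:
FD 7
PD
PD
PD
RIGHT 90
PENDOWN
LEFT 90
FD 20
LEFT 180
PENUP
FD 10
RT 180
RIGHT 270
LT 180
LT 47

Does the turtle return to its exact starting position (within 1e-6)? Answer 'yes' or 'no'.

Executing turtle program step by step:
Start: pos=(0,0), heading=0, pen down
FD 7: (0,0) -> (7,0) [heading=0, draw]
PD: pen down
PD: pen down
PD: pen down
RT 90: heading 0 -> 270
PD: pen down
LT 90: heading 270 -> 0
FD 20: (7,0) -> (27,0) [heading=0, draw]
LT 180: heading 0 -> 180
PU: pen up
FD 10: (27,0) -> (17,0) [heading=180, move]
RT 180: heading 180 -> 0
RT 270: heading 0 -> 90
LT 180: heading 90 -> 270
LT 47: heading 270 -> 317
Final: pos=(17,0), heading=317, 2 segment(s) drawn

Start position: (0, 0)
Final position: (17, 0)
Distance = 17; >= 1e-6 -> NOT closed

Answer: no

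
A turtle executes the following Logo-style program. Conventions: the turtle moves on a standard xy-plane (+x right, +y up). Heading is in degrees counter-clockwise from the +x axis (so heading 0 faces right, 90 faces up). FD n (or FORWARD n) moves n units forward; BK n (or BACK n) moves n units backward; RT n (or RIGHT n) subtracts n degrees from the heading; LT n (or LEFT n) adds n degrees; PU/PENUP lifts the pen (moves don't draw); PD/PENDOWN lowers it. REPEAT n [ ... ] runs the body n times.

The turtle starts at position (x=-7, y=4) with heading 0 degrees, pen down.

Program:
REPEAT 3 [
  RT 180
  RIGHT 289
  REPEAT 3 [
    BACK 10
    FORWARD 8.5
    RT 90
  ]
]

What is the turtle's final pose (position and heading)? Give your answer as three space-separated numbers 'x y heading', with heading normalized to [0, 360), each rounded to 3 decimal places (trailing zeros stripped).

Answer: -3.583 1.33 303

Derivation:
Executing turtle program step by step:
Start: pos=(-7,4), heading=0, pen down
REPEAT 3 [
  -- iteration 1/3 --
  RT 180: heading 0 -> 180
  RT 289: heading 180 -> 251
  REPEAT 3 [
    -- iteration 1/3 --
    BK 10: (-7,4) -> (-3.744,13.455) [heading=251, draw]
    FD 8.5: (-3.744,13.455) -> (-6.512,5.418) [heading=251, draw]
    RT 90: heading 251 -> 161
    -- iteration 2/3 --
    BK 10: (-6.512,5.418) -> (2.944,2.163) [heading=161, draw]
    FD 8.5: (2.944,2.163) -> (-5.093,4.93) [heading=161, draw]
    RT 90: heading 161 -> 71
    -- iteration 3/3 --
    BK 10: (-5.093,4.93) -> (-8.349,-4.525) [heading=71, draw]
    FD 8.5: (-8.349,-4.525) -> (-5.582,3.512) [heading=71, draw]
    RT 90: heading 71 -> 341
  ]
  -- iteration 2/3 --
  RT 180: heading 341 -> 161
  RT 289: heading 161 -> 232
  REPEAT 3 [
    -- iteration 1/3 --
    BK 10: (-5.582,3.512) -> (0.575,11.392) [heading=232, draw]
    FD 8.5: (0.575,11.392) -> (-4.658,4.694) [heading=232, draw]
    RT 90: heading 232 -> 142
    -- iteration 2/3 --
    BK 10: (-4.658,4.694) -> (3.222,-1.463) [heading=142, draw]
    FD 8.5: (3.222,-1.463) -> (-3.476,3.77) [heading=142, draw]
    RT 90: heading 142 -> 52
    -- iteration 3/3 --
    BK 10: (-3.476,3.77) -> (-9.633,-4.11) [heading=52, draw]
    FD 8.5: (-9.633,-4.11) -> (-4.4,2.588) [heading=52, draw]
    RT 90: heading 52 -> 322
  ]
  -- iteration 3/3 --
  RT 180: heading 322 -> 142
  RT 289: heading 142 -> 213
  REPEAT 3 [
    -- iteration 1/3 --
    BK 10: (-4.4,2.588) -> (3.987,8.035) [heading=213, draw]
    FD 8.5: (3.987,8.035) -> (-3.142,3.405) [heading=213, draw]
    RT 90: heading 213 -> 123
    -- iteration 2/3 --
    BK 10: (-3.142,3.405) -> (2.305,-4.982) [heading=123, draw]
    FD 8.5: (2.305,-4.982) -> (-2.325,2.147) [heading=123, draw]
    RT 90: heading 123 -> 33
    -- iteration 3/3 --
    BK 10: (-2.325,2.147) -> (-10.711,-3.299) [heading=33, draw]
    FD 8.5: (-10.711,-3.299) -> (-3.583,1.33) [heading=33, draw]
    RT 90: heading 33 -> 303
  ]
]
Final: pos=(-3.583,1.33), heading=303, 18 segment(s) drawn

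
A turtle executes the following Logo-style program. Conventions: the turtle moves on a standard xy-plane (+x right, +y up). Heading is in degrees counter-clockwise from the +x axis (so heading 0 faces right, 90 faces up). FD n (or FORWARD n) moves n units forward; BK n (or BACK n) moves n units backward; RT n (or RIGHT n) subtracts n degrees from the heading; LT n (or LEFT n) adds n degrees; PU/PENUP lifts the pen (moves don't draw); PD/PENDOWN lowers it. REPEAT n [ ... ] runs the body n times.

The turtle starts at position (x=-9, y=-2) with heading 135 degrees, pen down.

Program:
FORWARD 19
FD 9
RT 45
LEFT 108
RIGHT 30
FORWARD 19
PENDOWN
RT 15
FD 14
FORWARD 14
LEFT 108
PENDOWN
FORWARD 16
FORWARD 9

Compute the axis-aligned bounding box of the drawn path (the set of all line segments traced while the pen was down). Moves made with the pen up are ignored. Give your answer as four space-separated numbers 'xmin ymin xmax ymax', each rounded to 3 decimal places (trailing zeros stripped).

Answer: -76.243 -2 -9 34.461

Derivation:
Executing turtle program step by step:
Start: pos=(-9,-2), heading=135, pen down
FD 19: (-9,-2) -> (-22.435,11.435) [heading=135, draw]
FD 9: (-22.435,11.435) -> (-28.799,17.799) [heading=135, draw]
RT 45: heading 135 -> 90
LT 108: heading 90 -> 198
RT 30: heading 198 -> 168
FD 19: (-28.799,17.799) -> (-47.384,21.749) [heading=168, draw]
PD: pen down
RT 15: heading 168 -> 153
FD 14: (-47.384,21.749) -> (-59.858,28.105) [heading=153, draw]
FD 14: (-59.858,28.105) -> (-72.332,34.461) [heading=153, draw]
LT 108: heading 153 -> 261
PD: pen down
FD 16: (-72.332,34.461) -> (-74.835,18.658) [heading=261, draw]
FD 9: (-74.835,18.658) -> (-76.243,9.769) [heading=261, draw]
Final: pos=(-76.243,9.769), heading=261, 7 segment(s) drawn

Segment endpoints: x in {-76.243, -74.835, -72.332, -59.858, -47.384, -28.799, -22.435, -9}, y in {-2, 9.769, 11.435, 17.799, 18.658, 21.749, 28.105, 34.461}
xmin=-76.243, ymin=-2, xmax=-9, ymax=34.461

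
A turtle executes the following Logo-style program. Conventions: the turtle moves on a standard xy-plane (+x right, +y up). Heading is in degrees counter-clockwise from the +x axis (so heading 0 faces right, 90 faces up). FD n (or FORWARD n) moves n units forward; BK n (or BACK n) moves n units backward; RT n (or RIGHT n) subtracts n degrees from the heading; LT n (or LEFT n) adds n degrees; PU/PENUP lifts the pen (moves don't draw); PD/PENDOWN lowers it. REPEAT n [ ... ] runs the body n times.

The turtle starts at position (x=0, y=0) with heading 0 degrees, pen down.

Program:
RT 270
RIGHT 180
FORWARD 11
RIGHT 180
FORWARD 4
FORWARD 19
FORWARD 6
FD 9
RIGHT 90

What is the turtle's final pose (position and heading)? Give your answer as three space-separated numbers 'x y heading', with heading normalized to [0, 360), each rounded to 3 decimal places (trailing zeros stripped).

Answer: 0 27 0

Derivation:
Executing turtle program step by step:
Start: pos=(0,0), heading=0, pen down
RT 270: heading 0 -> 90
RT 180: heading 90 -> 270
FD 11: (0,0) -> (0,-11) [heading=270, draw]
RT 180: heading 270 -> 90
FD 4: (0,-11) -> (0,-7) [heading=90, draw]
FD 19: (0,-7) -> (0,12) [heading=90, draw]
FD 6: (0,12) -> (0,18) [heading=90, draw]
FD 9: (0,18) -> (0,27) [heading=90, draw]
RT 90: heading 90 -> 0
Final: pos=(0,27), heading=0, 5 segment(s) drawn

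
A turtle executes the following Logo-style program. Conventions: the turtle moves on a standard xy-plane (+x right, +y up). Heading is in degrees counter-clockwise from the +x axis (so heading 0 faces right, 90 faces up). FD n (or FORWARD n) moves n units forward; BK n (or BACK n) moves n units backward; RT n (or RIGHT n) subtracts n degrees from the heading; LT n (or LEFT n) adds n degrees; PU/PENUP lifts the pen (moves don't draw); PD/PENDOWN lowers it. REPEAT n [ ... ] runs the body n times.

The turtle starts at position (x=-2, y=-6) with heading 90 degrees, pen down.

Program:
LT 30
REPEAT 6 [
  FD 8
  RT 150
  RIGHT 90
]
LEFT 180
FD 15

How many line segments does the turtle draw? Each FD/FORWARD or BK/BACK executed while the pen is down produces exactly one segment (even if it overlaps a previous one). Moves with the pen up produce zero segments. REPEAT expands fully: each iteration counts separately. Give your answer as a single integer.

Answer: 7

Derivation:
Executing turtle program step by step:
Start: pos=(-2,-6), heading=90, pen down
LT 30: heading 90 -> 120
REPEAT 6 [
  -- iteration 1/6 --
  FD 8: (-2,-6) -> (-6,0.928) [heading=120, draw]
  RT 150: heading 120 -> 330
  RT 90: heading 330 -> 240
  -- iteration 2/6 --
  FD 8: (-6,0.928) -> (-10,-6) [heading=240, draw]
  RT 150: heading 240 -> 90
  RT 90: heading 90 -> 0
  -- iteration 3/6 --
  FD 8: (-10,-6) -> (-2,-6) [heading=0, draw]
  RT 150: heading 0 -> 210
  RT 90: heading 210 -> 120
  -- iteration 4/6 --
  FD 8: (-2,-6) -> (-6,0.928) [heading=120, draw]
  RT 150: heading 120 -> 330
  RT 90: heading 330 -> 240
  -- iteration 5/6 --
  FD 8: (-6,0.928) -> (-10,-6) [heading=240, draw]
  RT 150: heading 240 -> 90
  RT 90: heading 90 -> 0
  -- iteration 6/6 --
  FD 8: (-10,-6) -> (-2,-6) [heading=0, draw]
  RT 150: heading 0 -> 210
  RT 90: heading 210 -> 120
]
LT 180: heading 120 -> 300
FD 15: (-2,-6) -> (5.5,-18.99) [heading=300, draw]
Final: pos=(5.5,-18.99), heading=300, 7 segment(s) drawn
Segments drawn: 7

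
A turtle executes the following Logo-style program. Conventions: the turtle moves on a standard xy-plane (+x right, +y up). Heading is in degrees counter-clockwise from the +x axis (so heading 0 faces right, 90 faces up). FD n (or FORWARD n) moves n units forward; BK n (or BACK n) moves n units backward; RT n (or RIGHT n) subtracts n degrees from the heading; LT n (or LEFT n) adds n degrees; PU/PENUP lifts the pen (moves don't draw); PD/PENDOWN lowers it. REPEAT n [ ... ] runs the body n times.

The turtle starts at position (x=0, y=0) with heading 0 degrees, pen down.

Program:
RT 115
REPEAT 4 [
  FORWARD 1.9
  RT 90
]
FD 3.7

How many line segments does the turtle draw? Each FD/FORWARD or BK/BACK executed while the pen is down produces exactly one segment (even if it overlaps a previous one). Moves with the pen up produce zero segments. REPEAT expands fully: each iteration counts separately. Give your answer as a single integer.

Answer: 5

Derivation:
Executing turtle program step by step:
Start: pos=(0,0), heading=0, pen down
RT 115: heading 0 -> 245
REPEAT 4 [
  -- iteration 1/4 --
  FD 1.9: (0,0) -> (-0.803,-1.722) [heading=245, draw]
  RT 90: heading 245 -> 155
  -- iteration 2/4 --
  FD 1.9: (-0.803,-1.722) -> (-2.525,-0.919) [heading=155, draw]
  RT 90: heading 155 -> 65
  -- iteration 3/4 --
  FD 1.9: (-2.525,-0.919) -> (-1.722,0.803) [heading=65, draw]
  RT 90: heading 65 -> 335
  -- iteration 4/4 --
  FD 1.9: (-1.722,0.803) -> (0,0) [heading=335, draw]
  RT 90: heading 335 -> 245
]
FD 3.7: (0,0) -> (-1.564,-3.353) [heading=245, draw]
Final: pos=(-1.564,-3.353), heading=245, 5 segment(s) drawn
Segments drawn: 5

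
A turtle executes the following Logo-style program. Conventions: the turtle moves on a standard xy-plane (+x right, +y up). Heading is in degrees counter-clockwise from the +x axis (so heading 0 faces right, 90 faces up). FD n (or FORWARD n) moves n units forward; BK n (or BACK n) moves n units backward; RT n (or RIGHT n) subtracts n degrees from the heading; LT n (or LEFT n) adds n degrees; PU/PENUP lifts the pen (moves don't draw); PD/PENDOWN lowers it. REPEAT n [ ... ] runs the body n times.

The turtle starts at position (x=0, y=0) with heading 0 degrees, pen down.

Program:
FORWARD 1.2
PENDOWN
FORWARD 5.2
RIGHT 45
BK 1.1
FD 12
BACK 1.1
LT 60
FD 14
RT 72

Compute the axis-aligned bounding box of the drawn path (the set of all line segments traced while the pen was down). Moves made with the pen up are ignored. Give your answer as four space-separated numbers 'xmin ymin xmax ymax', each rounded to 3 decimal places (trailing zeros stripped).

Answer: 0 -7.707 26.853 0.778

Derivation:
Executing turtle program step by step:
Start: pos=(0,0), heading=0, pen down
FD 1.2: (0,0) -> (1.2,0) [heading=0, draw]
PD: pen down
FD 5.2: (1.2,0) -> (6.4,0) [heading=0, draw]
RT 45: heading 0 -> 315
BK 1.1: (6.4,0) -> (5.622,0.778) [heading=315, draw]
FD 12: (5.622,0.778) -> (14.107,-7.707) [heading=315, draw]
BK 1.1: (14.107,-7.707) -> (13.33,-6.93) [heading=315, draw]
LT 60: heading 315 -> 15
FD 14: (13.33,-6.93) -> (26.853,-3.306) [heading=15, draw]
RT 72: heading 15 -> 303
Final: pos=(26.853,-3.306), heading=303, 6 segment(s) drawn

Segment endpoints: x in {0, 1.2, 5.622, 6.4, 13.33, 14.107, 26.853}, y in {-7.707, -6.93, -3.306, 0, 0.778}
xmin=0, ymin=-7.707, xmax=26.853, ymax=0.778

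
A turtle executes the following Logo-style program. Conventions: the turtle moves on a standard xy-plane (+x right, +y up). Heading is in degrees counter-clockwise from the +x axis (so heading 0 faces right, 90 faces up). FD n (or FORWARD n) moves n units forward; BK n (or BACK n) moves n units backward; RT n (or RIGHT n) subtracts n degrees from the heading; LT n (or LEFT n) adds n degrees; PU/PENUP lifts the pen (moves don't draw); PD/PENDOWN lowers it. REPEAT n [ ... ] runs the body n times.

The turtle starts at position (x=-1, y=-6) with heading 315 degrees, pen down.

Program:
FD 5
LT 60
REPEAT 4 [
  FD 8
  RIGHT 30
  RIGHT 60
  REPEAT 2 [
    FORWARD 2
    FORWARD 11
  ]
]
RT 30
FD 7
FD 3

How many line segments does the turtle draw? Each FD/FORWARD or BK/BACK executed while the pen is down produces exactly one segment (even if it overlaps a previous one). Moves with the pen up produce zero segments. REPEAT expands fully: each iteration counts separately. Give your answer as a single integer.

Executing turtle program step by step:
Start: pos=(-1,-6), heading=315, pen down
FD 5: (-1,-6) -> (2.536,-9.536) [heading=315, draw]
LT 60: heading 315 -> 15
REPEAT 4 [
  -- iteration 1/4 --
  FD 8: (2.536,-9.536) -> (10.263,-7.465) [heading=15, draw]
  RT 30: heading 15 -> 345
  RT 60: heading 345 -> 285
  REPEAT 2 [
    -- iteration 1/2 --
    FD 2: (10.263,-7.465) -> (10.781,-9.397) [heading=285, draw]
    FD 11: (10.781,-9.397) -> (13.628,-20.022) [heading=285, draw]
    -- iteration 2/2 --
    FD 2: (13.628,-20.022) -> (14.145,-21.954) [heading=285, draw]
    FD 11: (14.145,-21.954) -> (16.992,-32.579) [heading=285, draw]
  ]
  -- iteration 2/4 --
  FD 8: (16.992,-32.579) -> (19.063,-40.306) [heading=285, draw]
  RT 30: heading 285 -> 255
  RT 60: heading 255 -> 195
  REPEAT 2 [
    -- iteration 1/2 --
    FD 2: (19.063,-40.306) -> (17.131,-40.824) [heading=195, draw]
    FD 11: (17.131,-40.824) -> (6.506,-43.671) [heading=195, draw]
    -- iteration 2/2 --
    FD 2: (6.506,-43.671) -> (4.574,-44.189) [heading=195, draw]
    FD 11: (4.574,-44.189) -> (-6.051,-47.036) [heading=195, draw]
  ]
  -- iteration 3/4 --
  FD 8: (-6.051,-47.036) -> (-13.779,-49.106) [heading=195, draw]
  RT 30: heading 195 -> 165
  RT 60: heading 165 -> 105
  REPEAT 2 [
    -- iteration 1/2 --
    FD 2: (-13.779,-49.106) -> (-14.296,-47.174) [heading=105, draw]
    FD 11: (-14.296,-47.174) -> (-17.143,-36.549) [heading=105, draw]
    -- iteration 2/2 --
    FD 2: (-17.143,-36.549) -> (-17.661,-34.617) [heading=105, draw]
    FD 11: (-17.661,-34.617) -> (-20.508,-23.992) [heading=105, draw]
  ]
  -- iteration 4/4 --
  FD 8: (-20.508,-23.992) -> (-22.579,-16.265) [heading=105, draw]
  RT 30: heading 105 -> 75
  RT 60: heading 75 -> 15
  REPEAT 2 [
    -- iteration 1/2 --
    FD 2: (-22.579,-16.265) -> (-20.647,-15.747) [heading=15, draw]
    FD 11: (-20.647,-15.747) -> (-10.022,-12.9) [heading=15, draw]
    -- iteration 2/2 --
    FD 2: (-10.022,-12.9) -> (-8.09,-12.383) [heading=15, draw]
    FD 11: (-8.09,-12.383) -> (2.536,-9.536) [heading=15, draw]
  ]
]
RT 30: heading 15 -> 345
FD 7: (2.536,-9.536) -> (9.297,-11.347) [heading=345, draw]
FD 3: (9.297,-11.347) -> (12.195,-12.124) [heading=345, draw]
Final: pos=(12.195,-12.124), heading=345, 23 segment(s) drawn
Segments drawn: 23

Answer: 23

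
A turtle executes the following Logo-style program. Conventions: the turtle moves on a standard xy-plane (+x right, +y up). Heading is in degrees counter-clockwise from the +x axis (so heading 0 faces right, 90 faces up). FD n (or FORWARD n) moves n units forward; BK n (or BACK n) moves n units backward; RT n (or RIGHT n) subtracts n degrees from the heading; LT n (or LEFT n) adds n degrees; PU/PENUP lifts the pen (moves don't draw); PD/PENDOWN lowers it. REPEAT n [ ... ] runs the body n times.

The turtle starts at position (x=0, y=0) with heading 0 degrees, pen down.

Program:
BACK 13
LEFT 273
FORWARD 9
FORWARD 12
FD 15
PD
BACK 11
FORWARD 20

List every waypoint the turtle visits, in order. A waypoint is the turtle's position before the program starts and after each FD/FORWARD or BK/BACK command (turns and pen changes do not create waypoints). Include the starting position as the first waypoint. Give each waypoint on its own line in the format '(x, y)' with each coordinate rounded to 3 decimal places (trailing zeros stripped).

Answer: (0, 0)
(-13, 0)
(-12.529, -8.988)
(-11.901, -20.971)
(-11.116, -35.951)
(-11.692, -24.966)
(-10.645, -44.938)

Derivation:
Executing turtle program step by step:
Start: pos=(0,0), heading=0, pen down
BK 13: (0,0) -> (-13,0) [heading=0, draw]
LT 273: heading 0 -> 273
FD 9: (-13,0) -> (-12.529,-8.988) [heading=273, draw]
FD 12: (-12.529,-8.988) -> (-11.901,-20.971) [heading=273, draw]
FD 15: (-11.901,-20.971) -> (-11.116,-35.951) [heading=273, draw]
PD: pen down
BK 11: (-11.116,-35.951) -> (-11.692,-24.966) [heading=273, draw]
FD 20: (-11.692,-24.966) -> (-10.645,-44.938) [heading=273, draw]
Final: pos=(-10.645,-44.938), heading=273, 6 segment(s) drawn
Waypoints (7 total):
(0, 0)
(-13, 0)
(-12.529, -8.988)
(-11.901, -20.971)
(-11.116, -35.951)
(-11.692, -24.966)
(-10.645, -44.938)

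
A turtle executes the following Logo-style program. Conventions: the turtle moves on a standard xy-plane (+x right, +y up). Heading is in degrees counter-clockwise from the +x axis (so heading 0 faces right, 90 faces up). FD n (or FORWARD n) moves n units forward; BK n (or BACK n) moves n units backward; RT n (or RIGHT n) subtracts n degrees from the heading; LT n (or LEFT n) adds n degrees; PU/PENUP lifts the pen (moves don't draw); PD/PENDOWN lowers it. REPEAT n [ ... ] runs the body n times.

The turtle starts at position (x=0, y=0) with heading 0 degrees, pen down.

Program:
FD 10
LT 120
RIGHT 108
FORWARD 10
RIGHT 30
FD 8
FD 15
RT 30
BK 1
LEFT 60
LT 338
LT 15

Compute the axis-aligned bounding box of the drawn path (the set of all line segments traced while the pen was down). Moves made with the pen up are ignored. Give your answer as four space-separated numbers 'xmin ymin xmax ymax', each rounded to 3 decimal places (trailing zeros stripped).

Executing turtle program step by step:
Start: pos=(0,0), heading=0, pen down
FD 10: (0,0) -> (10,0) [heading=0, draw]
LT 120: heading 0 -> 120
RT 108: heading 120 -> 12
FD 10: (10,0) -> (19.781,2.079) [heading=12, draw]
RT 30: heading 12 -> 342
FD 8: (19.781,2.079) -> (27.39,-0.393) [heading=342, draw]
FD 15: (27.39,-0.393) -> (41.656,-5.028) [heading=342, draw]
RT 30: heading 342 -> 312
BK 1: (41.656,-5.028) -> (40.987,-4.285) [heading=312, draw]
LT 60: heading 312 -> 12
LT 338: heading 12 -> 350
LT 15: heading 350 -> 5
Final: pos=(40.987,-4.285), heading=5, 5 segment(s) drawn

Segment endpoints: x in {0, 10, 19.781, 27.39, 40.987, 41.656}, y in {-5.028, -4.285, -0.393, 0, 2.079}
xmin=0, ymin=-5.028, xmax=41.656, ymax=2.079

Answer: 0 -5.028 41.656 2.079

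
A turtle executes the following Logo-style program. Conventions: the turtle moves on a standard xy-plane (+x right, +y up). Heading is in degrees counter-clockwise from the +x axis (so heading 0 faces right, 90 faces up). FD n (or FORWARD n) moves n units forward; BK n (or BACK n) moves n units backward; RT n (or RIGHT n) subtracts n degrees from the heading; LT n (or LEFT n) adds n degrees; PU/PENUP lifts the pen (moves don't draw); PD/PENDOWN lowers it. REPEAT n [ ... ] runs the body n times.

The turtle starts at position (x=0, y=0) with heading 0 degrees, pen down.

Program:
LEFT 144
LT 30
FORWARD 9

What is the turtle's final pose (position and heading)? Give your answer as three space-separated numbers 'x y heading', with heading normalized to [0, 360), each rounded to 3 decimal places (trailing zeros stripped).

Executing turtle program step by step:
Start: pos=(0,0), heading=0, pen down
LT 144: heading 0 -> 144
LT 30: heading 144 -> 174
FD 9: (0,0) -> (-8.951,0.941) [heading=174, draw]
Final: pos=(-8.951,0.941), heading=174, 1 segment(s) drawn

Answer: -8.951 0.941 174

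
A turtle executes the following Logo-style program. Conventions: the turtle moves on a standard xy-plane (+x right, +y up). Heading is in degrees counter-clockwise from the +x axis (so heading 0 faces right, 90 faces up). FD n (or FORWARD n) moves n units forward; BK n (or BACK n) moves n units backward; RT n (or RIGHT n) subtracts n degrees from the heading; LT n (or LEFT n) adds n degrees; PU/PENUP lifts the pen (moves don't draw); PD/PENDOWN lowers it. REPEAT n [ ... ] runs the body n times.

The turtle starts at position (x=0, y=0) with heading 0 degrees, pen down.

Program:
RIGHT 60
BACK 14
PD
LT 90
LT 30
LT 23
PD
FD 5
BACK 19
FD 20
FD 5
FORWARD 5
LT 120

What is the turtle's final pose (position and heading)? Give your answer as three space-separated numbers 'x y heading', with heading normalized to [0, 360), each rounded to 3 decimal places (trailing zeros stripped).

Answer: -5.05 28.005 203

Derivation:
Executing turtle program step by step:
Start: pos=(0,0), heading=0, pen down
RT 60: heading 0 -> 300
BK 14: (0,0) -> (-7,12.124) [heading=300, draw]
PD: pen down
LT 90: heading 300 -> 30
LT 30: heading 30 -> 60
LT 23: heading 60 -> 83
PD: pen down
FD 5: (-7,12.124) -> (-6.391,17.087) [heading=83, draw]
BK 19: (-6.391,17.087) -> (-8.706,-1.771) [heading=83, draw]
FD 20: (-8.706,-1.771) -> (-6.269,18.08) [heading=83, draw]
FD 5: (-6.269,18.08) -> (-5.659,23.042) [heading=83, draw]
FD 5: (-5.659,23.042) -> (-5.05,28.005) [heading=83, draw]
LT 120: heading 83 -> 203
Final: pos=(-5.05,28.005), heading=203, 6 segment(s) drawn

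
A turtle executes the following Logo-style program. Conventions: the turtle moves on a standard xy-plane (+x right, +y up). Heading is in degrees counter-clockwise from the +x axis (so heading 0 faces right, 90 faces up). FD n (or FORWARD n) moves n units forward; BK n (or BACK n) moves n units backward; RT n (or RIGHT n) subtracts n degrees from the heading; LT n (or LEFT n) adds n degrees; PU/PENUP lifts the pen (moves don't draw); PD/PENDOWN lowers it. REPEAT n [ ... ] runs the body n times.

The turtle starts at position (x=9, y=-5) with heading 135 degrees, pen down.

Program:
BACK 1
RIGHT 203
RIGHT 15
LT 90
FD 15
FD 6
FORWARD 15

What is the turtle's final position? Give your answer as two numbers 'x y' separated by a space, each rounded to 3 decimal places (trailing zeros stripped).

Executing turtle program step by step:
Start: pos=(9,-5), heading=135, pen down
BK 1: (9,-5) -> (9.707,-5.707) [heading=135, draw]
RT 203: heading 135 -> 292
RT 15: heading 292 -> 277
LT 90: heading 277 -> 7
FD 15: (9.707,-5.707) -> (24.595,-3.879) [heading=7, draw]
FD 6: (24.595,-3.879) -> (30.551,-3.148) [heading=7, draw]
FD 15: (30.551,-3.148) -> (45.439,-1.32) [heading=7, draw]
Final: pos=(45.439,-1.32), heading=7, 4 segment(s) drawn

Answer: 45.439 -1.32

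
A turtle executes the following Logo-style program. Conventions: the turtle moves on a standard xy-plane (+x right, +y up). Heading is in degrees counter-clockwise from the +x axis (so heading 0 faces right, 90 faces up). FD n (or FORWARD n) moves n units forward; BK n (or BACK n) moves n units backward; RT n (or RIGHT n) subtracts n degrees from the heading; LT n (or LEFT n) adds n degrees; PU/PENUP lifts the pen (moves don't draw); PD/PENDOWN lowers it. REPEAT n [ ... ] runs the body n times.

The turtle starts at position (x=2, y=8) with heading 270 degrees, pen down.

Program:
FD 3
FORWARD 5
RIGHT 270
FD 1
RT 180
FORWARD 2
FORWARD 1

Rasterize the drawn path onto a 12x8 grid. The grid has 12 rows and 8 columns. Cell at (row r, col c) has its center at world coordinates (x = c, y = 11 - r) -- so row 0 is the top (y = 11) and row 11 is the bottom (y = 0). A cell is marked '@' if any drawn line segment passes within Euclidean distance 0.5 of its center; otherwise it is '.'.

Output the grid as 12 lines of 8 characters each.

Segment 0: (2,8) -> (2,5)
Segment 1: (2,5) -> (2,0)
Segment 2: (2,0) -> (3,0)
Segment 3: (3,0) -> (1,-0)
Segment 4: (1,-0) -> (-0,-0)

Answer: ........
........
........
..@.....
..@.....
..@.....
..@.....
..@.....
..@.....
..@.....
..@.....
@@@@....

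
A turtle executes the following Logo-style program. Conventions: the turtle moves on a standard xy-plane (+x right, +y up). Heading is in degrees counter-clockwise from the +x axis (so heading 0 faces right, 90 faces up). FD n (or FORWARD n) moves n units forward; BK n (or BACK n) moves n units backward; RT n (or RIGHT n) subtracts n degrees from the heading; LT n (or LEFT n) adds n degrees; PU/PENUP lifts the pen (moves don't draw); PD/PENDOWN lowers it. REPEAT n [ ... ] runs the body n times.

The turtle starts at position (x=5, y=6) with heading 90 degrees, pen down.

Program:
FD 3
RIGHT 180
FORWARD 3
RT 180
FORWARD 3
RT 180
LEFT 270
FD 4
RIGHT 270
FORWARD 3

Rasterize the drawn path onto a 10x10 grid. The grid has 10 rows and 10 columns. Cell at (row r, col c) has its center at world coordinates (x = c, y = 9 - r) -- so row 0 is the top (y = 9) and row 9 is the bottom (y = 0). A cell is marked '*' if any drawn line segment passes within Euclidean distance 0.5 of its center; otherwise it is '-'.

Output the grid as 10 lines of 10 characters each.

Answer: -*****----
-*---*----
-*---*----
-*---*----
----------
----------
----------
----------
----------
----------

Derivation:
Segment 0: (5,6) -> (5,9)
Segment 1: (5,9) -> (5,6)
Segment 2: (5,6) -> (5,9)
Segment 3: (5,9) -> (1,9)
Segment 4: (1,9) -> (1,6)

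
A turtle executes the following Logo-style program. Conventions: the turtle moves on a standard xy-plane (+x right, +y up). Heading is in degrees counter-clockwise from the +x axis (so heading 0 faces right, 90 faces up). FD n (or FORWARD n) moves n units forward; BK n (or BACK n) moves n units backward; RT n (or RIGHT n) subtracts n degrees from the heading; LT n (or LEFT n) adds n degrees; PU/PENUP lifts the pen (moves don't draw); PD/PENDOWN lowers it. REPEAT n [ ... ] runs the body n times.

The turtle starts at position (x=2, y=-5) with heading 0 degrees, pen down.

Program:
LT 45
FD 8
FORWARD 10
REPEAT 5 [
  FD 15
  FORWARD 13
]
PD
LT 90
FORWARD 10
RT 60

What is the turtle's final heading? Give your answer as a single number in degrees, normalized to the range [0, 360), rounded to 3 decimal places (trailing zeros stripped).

Executing turtle program step by step:
Start: pos=(2,-5), heading=0, pen down
LT 45: heading 0 -> 45
FD 8: (2,-5) -> (7.657,0.657) [heading=45, draw]
FD 10: (7.657,0.657) -> (14.728,7.728) [heading=45, draw]
REPEAT 5 [
  -- iteration 1/5 --
  FD 15: (14.728,7.728) -> (25.335,18.335) [heading=45, draw]
  FD 13: (25.335,18.335) -> (34.527,27.527) [heading=45, draw]
  -- iteration 2/5 --
  FD 15: (34.527,27.527) -> (45.134,38.134) [heading=45, draw]
  FD 13: (45.134,38.134) -> (54.326,47.326) [heading=45, draw]
  -- iteration 3/5 --
  FD 15: (54.326,47.326) -> (64.933,57.933) [heading=45, draw]
  FD 13: (64.933,57.933) -> (74.125,67.125) [heading=45, draw]
  -- iteration 4/5 --
  FD 15: (74.125,67.125) -> (84.731,77.731) [heading=45, draw]
  FD 13: (84.731,77.731) -> (93.924,86.924) [heading=45, draw]
  -- iteration 5/5 --
  FD 15: (93.924,86.924) -> (104.53,97.53) [heading=45, draw]
  FD 13: (104.53,97.53) -> (113.723,106.723) [heading=45, draw]
]
PD: pen down
LT 90: heading 45 -> 135
FD 10: (113.723,106.723) -> (106.652,113.794) [heading=135, draw]
RT 60: heading 135 -> 75
Final: pos=(106.652,113.794), heading=75, 13 segment(s) drawn

Answer: 75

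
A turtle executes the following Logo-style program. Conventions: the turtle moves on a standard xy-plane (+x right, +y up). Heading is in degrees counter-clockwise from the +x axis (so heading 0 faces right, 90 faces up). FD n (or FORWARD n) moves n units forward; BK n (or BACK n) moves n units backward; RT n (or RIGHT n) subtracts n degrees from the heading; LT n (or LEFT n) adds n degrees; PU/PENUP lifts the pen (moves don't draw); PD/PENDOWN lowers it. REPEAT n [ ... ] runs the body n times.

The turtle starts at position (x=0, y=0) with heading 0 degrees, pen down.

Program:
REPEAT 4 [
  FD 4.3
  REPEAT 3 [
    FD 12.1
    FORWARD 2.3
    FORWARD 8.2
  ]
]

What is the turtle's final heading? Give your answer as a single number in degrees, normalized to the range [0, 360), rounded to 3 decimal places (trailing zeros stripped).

Executing turtle program step by step:
Start: pos=(0,0), heading=0, pen down
REPEAT 4 [
  -- iteration 1/4 --
  FD 4.3: (0,0) -> (4.3,0) [heading=0, draw]
  REPEAT 3 [
    -- iteration 1/3 --
    FD 12.1: (4.3,0) -> (16.4,0) [heading=0, draw]
    FD 2.3: (16.4,0) -> (18.7,0) [heading=0, draw]
    FD 8.2: (18.7,0) -> (26.9,0) [heading=0, draw]
    -- iteration 2/3 --
    FD 12.1: (26.9,0) -> (39,0) [heading=0, draw]
    FD 2.3: (39,0) -> (41.3,0) [heading=0, draw]
    FD 8.2: (41.3,0) -> (49.5,0) [heading=0, draw]
    -- iteration 3/3 --
    FD 12.1: (49.5,0) -> (61.6,0) [heading=0, draw]
    FD 2.3: (61.6,0) -> (63.9,0) [heading=0, draw]
    FD 8.2: (63.9,0) -> (72.1,0) [heading=0, draw]
  ]
  -- iteration 2/4 --
  FD 4.3: (72.1,0) -> (76.4,0) [heading=0, draw]
  REPEAT 3 [
    -- iteration 1/3 --
    FD 12.1: (76.4,0) -> (88.5,0) [heading=0, draw]
    FD 2.3: (88.5,0) -> (90.8,0) [heading=0, draw]
    FD 8.2: (90.8,0) -> (99,0) [heading=0, draw]
    -- iteration 2/3 --
    FD 12.1: (99,0) -> (111.1,0) [heading=0, draw]
    FD 2.3: (111.1,0) -> (113.4,0) [heading=0, draw]
    FD 8.2: (113.4,0) -> (121.6,0) [heading=0, draw]
    -- iteration 3/3 --
    FD 12.1: (121.6,0) -> (133.7,0) [heading=0, draw]
    FD 2.3: (133.7,0) -> (136,0) [heading=0, draw]
    FD 8.2: (136,0) -> (144.2,0) [heading=0, draw]
  ]
  -- iteration 3/4 --
  FD 4.3: (144.2,0) -> (148.5,0) [heading=0, draw]
  REPEAT 3 [
    -- iteration 1/3 --
    FD 12.1: (148.5,0) -> (160.6,0) [heading=0, draw]
    FD 2.3: (160.6,0) -> (162.9,0) [heading=0, draw]
    FD 8.2: (162.9,0) -> (171.1,0) [heading=0, draw]
    -- iteration 2/3 --
    FD 12.1: (171.1,0) -> (183.2,0) [heading=0, draw]
    FD 2.3: (183.2,0) -> (185.5,0) [heading=0, draw]
    FD 8.2: (185.5,0) -> (193.7,0) [heading=0, draw]
    -- iteration 3/3 --
    FD 12.1: (193.7,0) -> (205.8,0) [heading=0, draw]
    FD 2.3: (205.8,0) -> (208.1,0) [heading=0, draw]
    FD 8.2: (208.1,0) -> (216.3,0) [heading=0, draw]
  ]
  -- iteration 4/4 --
  FD 4.3: (216.3,0) -> (220.6,0) [heading=0, draw]
  REPEAT 3 [
    -- iteration 1/3 --
    FD 12.1: (220.6,0) -> (232.7,0) [heading=0, draw]
    FD 2.3: (232.7,0) -> (235,0) [heading=0, draw]
    FD 8.2: (235,0) -> (243.2,0) [heading=0, draw]
    -- iteration 2/3 --
    FD 12.1: (243.2,0) -> (255.3,0) [heading=0, draw]
    FD 2.3: (255.3,0) -> (257.6,0) [heading=0, draw]
    FD 8.2: (257.6,0) -> (265.8,0) [heading=0, draw]
    -- iteration 3/3 --
    FD 12.1: (265.8,0) -> (277.9,0) [heading=0, draw]
    FD 2.3: (277.9,0) -> (280.2,0) [heading=0, draw]
    FD 8.2: (280.2,0) -> (288.4,0) [heading=0, draw]
  ]
]
Final: pos=(288.4,0), heading=0, 40 segment(s) drawn

Answer: 0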